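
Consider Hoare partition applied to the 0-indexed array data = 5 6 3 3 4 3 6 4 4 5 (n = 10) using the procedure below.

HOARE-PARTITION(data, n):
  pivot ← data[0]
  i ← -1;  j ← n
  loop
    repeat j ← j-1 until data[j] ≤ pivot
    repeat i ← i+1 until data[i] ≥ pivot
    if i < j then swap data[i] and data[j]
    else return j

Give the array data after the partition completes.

5 4 3 3 4 3 4 6 6 5

pivot = data[0] = 5; i = -1, j = 10
j→9 (data[9]=5≤5), i→0 (data[0]=5≥5); i<j, swap → 5 6 3 3 4 3 6 4 4 5
j→8 (data[8]=4≤5), i→1 (data[1]=6≥5); i<j, swap → 5 4 3 3 4 3 6 4 6 5
j→7 (data[7]=4≤5), i→6 (data[6]=6≥5); i<j, swap → 5 4 3 3 4 3 4 6 6 5
j→6, i→7; i≥j, return j=6. data = 5 4 3 3 4 3 4 6 6 5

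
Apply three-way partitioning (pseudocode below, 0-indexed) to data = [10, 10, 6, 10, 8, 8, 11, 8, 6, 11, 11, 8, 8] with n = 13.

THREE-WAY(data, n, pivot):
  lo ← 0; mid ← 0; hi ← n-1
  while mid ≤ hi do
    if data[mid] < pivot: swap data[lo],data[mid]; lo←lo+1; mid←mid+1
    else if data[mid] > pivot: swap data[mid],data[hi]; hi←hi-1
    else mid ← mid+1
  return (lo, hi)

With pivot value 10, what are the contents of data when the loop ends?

[6, 8, 8, 8, 8, 6, 8, 10, 10, 10, 11, 11, 11]

pivot = 10; lo=0, mid=0, hi=12
data[mid]=10=10: mid=1
data[mid]=10=10: mid=2
data[mid]=6<10: swap data[0],data[2]; lo=1,mid=3 → [6, 10, 10, 10, 8, 8, 11, 8, 6, 11, 11, 8, 8]
data[mid]=10=10: mid=4
data[mid]=8<10: swap data[1],data[4]; lo=2,mid=5 → [6, 8, 10, 10, 10, 8, 11, 8, 6, 11, 11, 8, 8]
data[mid]=8<10: swap data[2],data[5]; lo=3,mid=6 → [6, 8, 8, 10, 10, 10, 11, 8, 6, 11, 11, 8, 8]
data[mid]=11>10: swap data[6],data[12]; hi=11 → [6, 8, 8, 10, 10, 10, 8, 8, 6, 11, 11, 8, 11]
data[mid]=8<10: swap data[3],data[6]; lo=4,mid=7 → [6, 8, 8, 8, 10, 10, 10, 8, 6, 11, 11, 8, 11]
data[mid]=8<10: swap data[4],data[7]; lo=5,mid=8 → [6, 8, 8, 8, 8, 10, 10, 10, 6, 11, 11, 8, 11]
data[mid]=6<10: swap data[5],data[8]; lo=6,mid=9 → [6, 8, 8, 8, 8, 6, 10, 10, 10, 11, 11, 8, 11]
data[mid]=11>10: swap data[9],data[11]; hi=10 → [6, 8, 8, 8, 8, 6, 10, 10, 10, 8, 11, 11, 11]
data[mid]=8<10: swap data[6],data[9]; lo=7,mid=10 → [6, 8, 8, 8, 8, 6, 8, 10, 10, 10, 11, 11, 11]
data[mid]=11>10: swap data[10],data[10]; hi=9 → [6, 8, 8, 8, 8, 6, 8, 10, 10, 10, 11, 11, 11]
end: lo=7, hi=9; data = [6, 8, 8, 8, 8, 6, 8, 10, 10, 10, 11, 11, 11]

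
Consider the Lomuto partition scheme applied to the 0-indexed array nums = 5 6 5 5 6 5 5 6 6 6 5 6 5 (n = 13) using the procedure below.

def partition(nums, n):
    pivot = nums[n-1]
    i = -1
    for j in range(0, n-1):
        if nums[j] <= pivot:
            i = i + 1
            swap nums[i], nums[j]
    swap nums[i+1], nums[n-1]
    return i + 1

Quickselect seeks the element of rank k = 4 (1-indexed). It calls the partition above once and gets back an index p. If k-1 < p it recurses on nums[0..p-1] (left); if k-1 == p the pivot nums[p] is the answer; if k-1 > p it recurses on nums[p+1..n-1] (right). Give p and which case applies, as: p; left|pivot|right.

6; left

pivot=5, i=-1
j=0: 5≤5, i=0, swap(0,0) ⇒ 5 6 5 5 6 5 5 6 6 6 5 6 5
j=1: 6>5, skip
j=2: 5≤5, i=1, swap(1,2) ⇒ 5 5 6 5 6 5 5 6 6 6 5 6 5
j=3: 5≤5, i=2, swap(2,3) ⇒ 5 5 5 6 6 5 5 6 6 6 5 6 5
j=4: 6>5, skip
j=5: 5≤5, i=3, swap(3,5) ⇒ 5 5 5 5 6 6 5 6 6 6 5 6 5
j=6: 5≤5, i=4, swap(4,6) ⇒ 5 5 5 5 5 6 6 6 6 6 5 6 5
j=7: 6>5, skip
j=8: 6>5, skip
j=9: 6>5, skip
j=10: 5≤5, i=5, swap(5,10) ⇒ 5 5 5 5 5 5 6 6 6 6 6 6 5
j=11: 6>5, skip
swap(6,12) ⇒ 5 5 5 5 5 5 5 6 6 6 6 6 6; return 6
p = 6; k-1 = 3 < 6 ⇒ left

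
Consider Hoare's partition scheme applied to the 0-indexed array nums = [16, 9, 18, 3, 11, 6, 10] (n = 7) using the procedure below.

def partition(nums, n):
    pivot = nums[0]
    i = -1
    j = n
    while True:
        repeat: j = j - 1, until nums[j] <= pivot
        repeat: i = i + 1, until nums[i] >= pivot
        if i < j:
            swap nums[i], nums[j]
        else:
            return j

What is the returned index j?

pivot = nums[0] = 16; i = -1, j = 7
j→6 (nums[6]=10≤16), i→0 (nums[0]=16≥16); i<j, swap → [10, 9, 18, 3, 11, 6, 16]
j→5 (nums[5]=6≤16), i→2 (nums[2]=18≥16); i<j, swap → [10, 9, 6, 3, 11, 18, 16]
j→4, i→5; i≥j, return j=4. nums = [10, 9, 6, 3, 11, 18, 16]

4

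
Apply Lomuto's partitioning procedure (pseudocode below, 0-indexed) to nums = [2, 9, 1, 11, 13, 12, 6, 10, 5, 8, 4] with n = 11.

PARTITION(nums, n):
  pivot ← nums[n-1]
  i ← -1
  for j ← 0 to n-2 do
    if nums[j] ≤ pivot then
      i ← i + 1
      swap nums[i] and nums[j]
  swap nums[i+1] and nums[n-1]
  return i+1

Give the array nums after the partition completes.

[2, 1, 4, 11, 13, 12, 6, 10, 5, 8, 9]

pivot=4, i=-1
j=0: 2≤4, i=0, swap(0,0) ⇒ [2, 9, 1, 11, 13, 12, 6, 10, 5, 8, 4]
j=1: 9>4, skip
j=2: 1≤4, i=1, swap(1,2) ⇒ [2, 1, 9, 11, 13, 12, 6, 10, 5, 8, 4]
j=3: 11>4, skip
j=4: 13>4, skip
j=5: 12>4, skip
j=6: 6>4, skip
j=7: 10>4, skip
j=8: 5>4, skip
j=9: 8>4, skip
swap(2,10) ⇒ [2, 1, 4, 11, 13, 12, 6, 10, 5, 8, 9]; return 2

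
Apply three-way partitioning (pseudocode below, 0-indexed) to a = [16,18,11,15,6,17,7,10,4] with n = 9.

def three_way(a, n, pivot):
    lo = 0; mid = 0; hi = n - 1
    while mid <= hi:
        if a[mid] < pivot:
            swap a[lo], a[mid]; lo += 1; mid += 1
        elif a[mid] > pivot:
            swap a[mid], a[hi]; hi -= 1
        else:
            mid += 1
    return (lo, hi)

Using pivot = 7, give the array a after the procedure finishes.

pivot = 7; lo=0, mid=0, hi=8
a[mid]=16>7: swap a[0],a[8]; hi=7 → [4,18,11,15,6,17,7,10,16]
a[mid]=4<7: swap a[0],a[0]; lo=1,mid=1 → [4,18,11,15,6,17,7,10,16]
a[mid]=18>7: swap a[1],a[7]; hi=6 → [4,10,11,15,6,17,7,18,16]
a[mid]=10>7: swap a[1],a[6]; hi=5 → [4,7,11,15,6,17,10,18,16]
a[mid]=7=7: mid=2
a[mid]=11>7: swap a[2],a[5]; hi=4 → [4,7,17,15,6,11,10,18,16]
a[mid]=17>7: swap a[2],a[4]; hi=3 → [4,7,6,15,17,11,10,18,16]
a[mid]=6<7: swap a[1],a[2]; lo=2,mid=3 → [4,6,7,15,17,11,10,18,16]
a[mid]=15>7: swap a[3],a[3]; hi=2 → [4,6,7,15,17,11,10,18,16]
end: lo=2, hi=2; a = [4,6,7,15,17,11,10,18,16]

[4,6,7,15,17,11,10,18,16]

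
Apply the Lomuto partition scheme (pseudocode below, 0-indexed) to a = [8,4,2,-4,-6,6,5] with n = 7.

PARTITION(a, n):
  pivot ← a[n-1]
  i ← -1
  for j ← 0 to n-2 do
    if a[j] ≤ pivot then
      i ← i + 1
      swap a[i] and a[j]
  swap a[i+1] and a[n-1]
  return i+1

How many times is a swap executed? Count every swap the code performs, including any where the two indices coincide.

pivot=5, i=-1
j=0: 8>5, skip
j=1: 4≤5, i=0, swap(0,1) ⇒ [4,8,2,-4,-6,6,5]
j=2: 2≤5, i=1, swap(1,2) ⇒ [4,2,8,-4,-6,6,5]
j=3: -4≤5, i=2, swap(2,3) ⇒ [4,2,-4,8,-6,6,5]
j=4: -6≤5, i=3, swap(3,4) ⇒ [4,2,-4,-6,8,6,5]
j=5: 6>5, skip
swap(4,6) ⇒ [4,2,-4,-6,5,6,8]; return 4

5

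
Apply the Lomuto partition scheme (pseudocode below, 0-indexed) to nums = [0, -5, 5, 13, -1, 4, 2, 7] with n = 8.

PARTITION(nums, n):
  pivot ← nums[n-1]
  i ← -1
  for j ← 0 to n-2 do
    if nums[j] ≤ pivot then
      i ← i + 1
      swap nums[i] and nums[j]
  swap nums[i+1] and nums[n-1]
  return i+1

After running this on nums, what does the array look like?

[0, -5, 5, -1, 4, 2, 7, 13]

pivot = nums[7] = 7; i = -1
j=0: nums[0]=0 ≤ 7 → i=0, swap nums[0],nums[0] (no change) → [0, -5, 5, 13, -1, 4, 2, 7]
j=1: nums[1]=-5 ≤ 7 → i=1, swap nums[1],nums[1] (no change) → [0, -5, 5, 13, -1, 4, 2, 7]
j=2: nums[2]=5 ≤ 7 → i=2, swap nums[2],nums[2] (no change) → [0, -5, 5, 13, -1, 4, 2, 7]
j=3: nums[3]=13 > 7 → no swap
j=4: nums[4]=-1 ≤ 7 → i=3, swap nums[3],nums[4] → [0, -5, 5, -1, 13, 4, 2, 7]
j=5: nums[5]=4 ≤ 7 → i=4, swap nums[4],nums[5] → [0, -5, 5, -1, 4, 13, 2, 7]
j=6: nums[6]=2 ≤ 7 → i=5, swap nums[5],nums[6] → [0, -5, 5, -1, 4, 2, 13, 7]
final swap nums[6],nums[7] → [0, -5, 5, -1, 4, 2, 7, 13]; return 6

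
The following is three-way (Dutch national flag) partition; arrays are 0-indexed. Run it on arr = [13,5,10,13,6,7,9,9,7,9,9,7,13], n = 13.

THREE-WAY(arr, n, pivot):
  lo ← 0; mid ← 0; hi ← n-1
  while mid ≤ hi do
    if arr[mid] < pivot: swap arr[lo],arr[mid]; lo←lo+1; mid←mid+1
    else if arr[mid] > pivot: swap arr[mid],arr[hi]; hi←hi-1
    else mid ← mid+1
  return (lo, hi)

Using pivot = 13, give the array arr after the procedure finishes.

[5,10,6,7,9,9,7,9,9,7,13,13,13]

pivot = 13; lo=0, mid=0, hi=12
arr[mid]=13=13: mid=1
arr[mid]=5<13: swap arr[0],arr[1]; lo=1,mid=2 → [5,13,10,13,6,7,9,9,7,9,9,7,13]
arr[mid]=10<13: swap arr[1],arr[2]; lo=2,mid=3 → [5,10,13,13,6,7,9,9,7,9,9,7,13]
arr[mid]=13=13: mid=4
arr[mid]=6<13: swap arr[2],arr[4]; lo=3,mid=5 → [5,10,6,13,13,7,9,9,7,9,9,7,13]
arr[mid]=7<13: swap arr[3],arr[5]; lo=4,mid=6 → [5,10,6,7,13,13,9,9,7,9,9,7,13]
arr[mid]=9<13: swap arr[4],arr[6]; lo=5,mid=7 → [5,10,6,7,9,13,13,9,7,9,9,7,13]
arr[mid]=9<13: swap arr[5],arr[7]; lo=6,mid=8 → [5,10,6,7,9,9,13,13,7,9,9,7,13]
arr[mid]=7<13: swap arr[6],arr[8]; lo=7,mid=9 → [5,10,6,7,9,9,7,13,13,9,9,7,13]
arr[mid]=9<13: swap arr[7],arr[9]; lo=8,mid=10 → [5,10,6,7,9,9,7,9,13,13,9,7,13]
arr[mid]=9<13: swap arr[8],arr[10]; lo=9,mid=11 → [5,10,6,7,9,9,7,9,9,13,13,7,13]
arr[mid]=7<13: swap arr[9],arr[11]; lo=10,mid=12 → [5,10,6,7,9,9,7,9,9,7,13,13,13]
arr[mid]=13=13: mid=13
end: lo=10, hi=12; arr = [5,10,6,7,9,9,7,9,9,7,13,13,13]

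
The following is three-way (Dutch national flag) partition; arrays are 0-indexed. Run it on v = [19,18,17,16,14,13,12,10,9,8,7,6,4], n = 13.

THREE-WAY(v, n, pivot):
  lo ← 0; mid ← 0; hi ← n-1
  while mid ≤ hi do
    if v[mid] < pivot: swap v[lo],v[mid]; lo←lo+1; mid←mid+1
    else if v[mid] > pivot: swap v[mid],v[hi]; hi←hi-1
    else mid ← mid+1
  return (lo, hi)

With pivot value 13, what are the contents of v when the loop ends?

[4,6,7,8,9,12,10,13,14,16,17,18,19]

lo=0 mid=0 hi=12
19>13: swap(0,12), hi=11 ⇒ [4,18,17,16,14,13,12,10,9,8,7,6,19]
4<13: swap(0,0), lo=1 mid=1 ⇒ [4,18,17,16,14,13,12,10,9,8,7,6,19]
18>13: swap(1,11), hi=10 ⇒ [4,6,17,16,14,13,12,10,9,8,7,18,19]
6<13: swap(1,1), lo=2 mid=2 ⇒ [4,6,17,16,14,13,12,10,9,8,7,18,19]
17>13: swap(2,10), hi=9 ⇒ [4,6,7,16,14,13,12,10,9,8,17,18,19]
7<13: swap(2,2), lo=3 mid=3 ⇒ [4,6,7,16,14,13,12,10,9,8,17,18,19]
16>13: swap(3,9), hi=8 ⇒ [4,6,7,8,14,13,12,10,9,16,17,18,19]
8<13: swap(3,3), lo=4 mid=4 ⇒ [4,6,7,8,14,13,12,10,9,16,17,18,19]
14>13: swap(4,8), hi=7 ⇒ [4,6,7,8,9,13,12,10,14,16,17,18,19]
9<13: swap(4,4), lo=5 mid=5 ⇒ [4,6,7,8,9,13,12,10,14,16,17,18,19]
13=13: mid=6
12<13: swap(5,6), lo=6 mid=7 ⇒ [4,6,7,8,9,12,13,10,14,16,17,18,19]
10<13: swap(6,7), lo=7 mid=8 ⇒ [4,6,7,8,9,12,10,13,14,16,17,18,19]
done. lo=7 hi=7; v=[4,6,7,8,9,12,10,13,14,16,17,18,19]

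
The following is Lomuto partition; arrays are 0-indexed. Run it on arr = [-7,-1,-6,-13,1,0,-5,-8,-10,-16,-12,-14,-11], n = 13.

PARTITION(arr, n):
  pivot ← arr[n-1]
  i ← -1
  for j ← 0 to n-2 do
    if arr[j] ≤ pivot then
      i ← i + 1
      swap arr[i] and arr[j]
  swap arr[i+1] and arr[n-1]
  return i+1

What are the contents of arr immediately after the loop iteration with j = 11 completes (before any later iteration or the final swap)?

[-13,-16,-12,-14,1,0,-5,-8,-10,-1,-6,-7,-11]

pivot=-11, i=-1
j=0: -7>-11, skip
j=1: -1>-11, skip
j=2: -6>-11, skip
j=3: -13≤-11, i=0, swap(0,3) ⇒ [-13,-1,-6,-7,1,0,-5,-8,-10,-16,-12,-14,-11]
j=4: 1>-11, skip
j=5: 0>-11, skip
j=6: -5>-11, skip
j=7: -8>-11, skip
j=8: -10>-11, skip
j=9: -16≤-11, i=1, swap(1,9) ⇒ [-13,-16,-6,-7,1,0,-5,-8,-10,-1,-12,-14,-11]
j=10: -12≤-11, i=2, swap(2,10) ⇒ [-13,-16,-12,-7,1,0,-5,-8,-10,-1,-6,-14,-11]
j=11: -14≤-11, i=3, swap(3,11) ⇒ [-13,-16,-12,-14,1,0,-5,-8,-10,-1,-6,-7,-11]
(after j=11) arr = [-13,-16,-12,-14,1,0,-5,-8,-10,-1,-6,-7,-11]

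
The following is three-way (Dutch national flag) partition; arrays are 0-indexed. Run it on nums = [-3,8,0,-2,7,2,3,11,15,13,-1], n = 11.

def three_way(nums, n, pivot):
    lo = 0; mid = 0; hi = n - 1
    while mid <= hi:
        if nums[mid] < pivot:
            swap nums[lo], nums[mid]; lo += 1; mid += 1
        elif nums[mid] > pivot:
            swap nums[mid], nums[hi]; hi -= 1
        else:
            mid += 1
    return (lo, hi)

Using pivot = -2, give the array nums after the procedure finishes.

pivot = -2; lo=0, mid=0, hi=10
nums[mid]=-3<-2: swap nums[0],nums[0]; lo=1,mid=1 → [-3,8,0,-2,7,2,3,11,15,13,-1]
nums[mid]=8>-2: swap nums[1],nums[10]; hi=9 → [-3,-1,0,-2,7,2,3,11,15,13,8]
nums[mid]=-1>-2: swap nums[1],nums[9]; hi=8 → [-3,13,0,-2,7,2,3,11,15,-1,8]
nums[mid]=13>-2: swap nums[1],nums[8]; hi=7 → [-3,15,0,-2,7,2,3,11,13,-1,8]
nums[mid]=15>-2: swap nums[1],nums[7]; hi=6 → [-3,11,0,-2,7,2,3,15,13,-1,8]
nums[mid]=11>-2: swap nums[1],nums[6]; hi=5 → [-3,3,0,-2,7,2,11,15,13,-1,8]
nums[mid]=3>-2: swap nums[1],nums[5]; hi=4 → [-3,2,0,-2,7,3,11,15,13,-1,8]
nums[mid]=2>-2: swap nums[1],nums[4]; hi=3 → [-3,7,0,-2,2,3,11,15,13,-1,8]
nums[mid]=7>-2: swap nums[1],nums[3]; hi=2 → [-3,-2,0,7,2,3,11,15,13,-1,8]
nums[mid]=-2=-2: mid=2
nums[mid]=0>-2: swap nums[2],nums[2]; hi=1 → [-3,-2,0,7,2,3,11,15,13,-1,8]
end: lo=1, hi=1; nums = [-3,-2,0,7,2,3,11,15,13,-1,8]

[-3,-2,0,7,2,3,11,15,13,-1,8]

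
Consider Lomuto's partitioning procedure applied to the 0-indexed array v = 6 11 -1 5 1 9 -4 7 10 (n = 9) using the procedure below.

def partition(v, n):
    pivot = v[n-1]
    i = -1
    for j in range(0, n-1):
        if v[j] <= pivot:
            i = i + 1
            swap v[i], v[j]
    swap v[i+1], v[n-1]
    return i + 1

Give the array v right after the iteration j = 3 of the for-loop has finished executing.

pivot=10, i=-1
j=0: 6≤10, i=0, swap(0,0) ⇒ 6 11 -1 5 1 9 -4 7 10
j=1: 11>10, skip
j=2: -1≤10, i=1, swap(1,2) ⇒ 6 -1 11 5 1 9 -4 7 10
j=3: 5≤10, i=2, swap(2,3) ⇒ 6 -1 5 11 1 9 -4 7 10
(after j=3) v = 6 -1 5 11 1 9 -4 7 10

6 -1 5 11 1 9 -4 7 10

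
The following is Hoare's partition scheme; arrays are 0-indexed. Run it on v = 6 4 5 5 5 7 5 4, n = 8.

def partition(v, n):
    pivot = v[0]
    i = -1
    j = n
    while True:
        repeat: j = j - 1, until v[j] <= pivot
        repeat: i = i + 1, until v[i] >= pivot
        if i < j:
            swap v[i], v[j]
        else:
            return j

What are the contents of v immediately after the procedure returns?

4 4 5 5 5 5 7 6

pivot=6
j stops at 7 (4), i stops at 0 (6); swap ⇒ 4 4 5 5 5 7 5 6
j stops at 6 (5), i stops at 5 (7); swap ⇒ 4 4 5 5 5 5 7 6
j stops at 5, i stops at 6; i≥j ⇒ return 5. v=4 4 5 5 5 5 7 6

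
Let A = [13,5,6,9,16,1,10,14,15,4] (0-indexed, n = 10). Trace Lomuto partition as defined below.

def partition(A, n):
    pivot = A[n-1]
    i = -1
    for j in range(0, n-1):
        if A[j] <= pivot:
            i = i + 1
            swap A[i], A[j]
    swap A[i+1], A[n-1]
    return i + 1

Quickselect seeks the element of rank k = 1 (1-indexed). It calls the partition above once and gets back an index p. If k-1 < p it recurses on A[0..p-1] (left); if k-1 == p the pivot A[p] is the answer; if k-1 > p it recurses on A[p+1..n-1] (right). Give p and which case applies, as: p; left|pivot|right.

1; left

pivot = A[9] = 4; i = -1
j=0: A[0]=13 > 4 → no swap
j=1: A[1]=5 > 4 → no swap
j=2: A[2]=6 > 4 → no swap
j=3: A[3]=9 > 4 → no swap
j=4: A[4]=16 > 4 → no swap
j=5: A[5]=1 ≤ 4 → i=0, swap A[0],A[5] → [1,5,6,9,16,13,10,14,15,4]
j=6: A[6]=10 > 4 → no swap
j=7: A[7]=14 > 4 → no swap
j=8: A[8]=15 > 4 → no swap
final swap A[1],A[9] → [1,4,6,9,16,13,10,14,15,5]; return 1
p = 1; k-1 = 0 < 1 ⇒ left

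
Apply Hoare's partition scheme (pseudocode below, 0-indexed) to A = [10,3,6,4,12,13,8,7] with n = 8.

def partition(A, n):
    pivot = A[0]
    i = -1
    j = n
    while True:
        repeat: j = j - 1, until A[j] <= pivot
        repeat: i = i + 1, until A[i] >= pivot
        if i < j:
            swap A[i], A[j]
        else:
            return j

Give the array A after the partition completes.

[7,3,6,4,8,13,12,10]

pivot = A[0] = 10; i = -1, j = 8
j→7 (A[7]=7≤10), i→0 (A[0]=10≥10); i<j, swap → [7,3,6,4,12,13,8,10]
j→6 (A[6]=8≤10), i→4 (A[4]=12≥10); i<j, swap → [7,3,6,4,8,13,12,10]
j→4, i→5; i≥j, return j=4. A = [7,3,6,4,8,13,12,10]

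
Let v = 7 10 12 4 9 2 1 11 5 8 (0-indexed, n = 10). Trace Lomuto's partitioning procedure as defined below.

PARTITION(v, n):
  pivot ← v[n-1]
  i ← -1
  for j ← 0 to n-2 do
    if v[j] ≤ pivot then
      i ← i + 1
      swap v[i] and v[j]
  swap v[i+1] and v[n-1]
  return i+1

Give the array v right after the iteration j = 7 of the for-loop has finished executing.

7 4 2 1 9 12 10 11 5 8

pivot = v[9] = 8; i = -1
j=0: v[0]=7 ≤ 8 → i=0, swap v[0],v[0] (no change) → 7 10 12 4 9 2 1 11 5 8
j=1: v[1]=10 > 8 → no swap
j=2: v[2]=12 > 8 → no swap
j=3: v[3]=4 ≤ 8 → i=1, swap v[1],v[3] → 7 4 12 10 9 2 1 11 5 8
j=4: v[4]=9 > 8 → no swap
j=5: v[5]=2 ≤ 8 → i=2, swap v[2],v[5] → 7 4 2 10 9 12 1 11 5 8
j=6: v[6]=1 ≤ 8 → i=3, swap v[3],v[6] → 7 4 2 1 9 12 10 11 5 8
j=7: v[7]=11 > 8 → no swap
(after j=7) v = 7 4 2 1 9 12 10 11 5 8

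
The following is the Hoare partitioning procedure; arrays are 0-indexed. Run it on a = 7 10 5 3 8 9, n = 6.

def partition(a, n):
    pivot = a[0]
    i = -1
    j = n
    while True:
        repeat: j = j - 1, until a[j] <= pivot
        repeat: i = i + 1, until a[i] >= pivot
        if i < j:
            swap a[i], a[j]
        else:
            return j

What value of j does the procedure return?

1

pivot=7
j stops at 3 (3), i stops at 0 (7); swap ⇒ 3 10 5 7 8 9
j stops at 2 (5), i stops at 1 (10); swap ⇒ 3 5 10 7 8 9
j stops at 1, i stops at 2; i≥j ⇒ return 1. a=3 5 10 7 8 9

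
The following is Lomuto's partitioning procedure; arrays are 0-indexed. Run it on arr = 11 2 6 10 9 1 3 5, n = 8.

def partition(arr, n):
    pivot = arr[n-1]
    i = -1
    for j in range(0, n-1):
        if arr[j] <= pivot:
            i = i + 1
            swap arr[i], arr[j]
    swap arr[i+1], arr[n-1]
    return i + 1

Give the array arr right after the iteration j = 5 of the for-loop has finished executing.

2 1 6 10 9 11 3 5

pivot=5, i=-1
j=0: 11>5, skip
j=1: 2≤5, i=0, swap(0,1) ⇒ 2 11 6 10 9 1 3 5
j=2: 6>5, skip
j=3: 10>5, skip
j=4: 9>5, skip
j=5: 1≤5, i=1, swap(1,5) ⇒ 2 1 6 10 9 11 3 5
(after j=5) arr = 2 1 6 10 9 11 3 5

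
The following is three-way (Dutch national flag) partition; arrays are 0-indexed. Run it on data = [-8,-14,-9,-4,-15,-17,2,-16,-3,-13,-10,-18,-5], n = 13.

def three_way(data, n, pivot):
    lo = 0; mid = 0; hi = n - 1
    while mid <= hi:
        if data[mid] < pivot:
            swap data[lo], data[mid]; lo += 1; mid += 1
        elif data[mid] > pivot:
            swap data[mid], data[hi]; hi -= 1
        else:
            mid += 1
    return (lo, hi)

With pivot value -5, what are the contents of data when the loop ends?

lo=0 mid=0 hi=12
-8<-5: swap(0,0), lo=1 mid=1 ⇒ [-8,-14,-9,-4,-15,-17,2,-16,-3,-13,-10,-18,-5]
-14<-5: swap(1,1), lo=2 mid=2 ⇒ [-8,-14,-9,-4,-15,-17,2,-16,-3,-13,-10,-18,-5]
-9<-5: swap(2,2), lo=3 mid=3 ⇒ [-8,-14,-9,-4,-15,-17,2,-16,-3,-13,-10,-18,-5]
-4>-5: swap(3,12), hi=11 ⇒ [-8,-14,-9,-5,-15,-17,2,-16,-3,-13,-10,-18,-4]
-5=-5: mid=4
-15<-5: swap(3,4), lo=4 mid=5 ⇒ [-8,-14,-9,-15,-5,-17,2,-16,-3,-13,-10,-18,-4]
-17<-5: swap(4,5), lo=5 mid=6 ⇒ [-8,-14,-9,-15,-17,-5,2,-16,-3,-13,-10,-18,-4]
2>-5: swap(6,11), hi=10 ⇒ [-8,-14,-9,-15,-17,-5,-18,-16,-3,-13,-10,2,-4]
-18<-5: swap(5,6), lo=6 mid=7 ⇒ [-8,-14,-9,-15,-17,-18,-5,-16,-3,-13,-10,2,-4]
-16<-5: swap(6,7), lo=7 mid=8 ⇒ [-8,-14,-9,-15,-17,-18,-16,-5,-3,-13,-10,2,-4]
-3>-5: swap(8,10), hi=9 ⇒ [-8,-14,-9,-15,-17,-18,-16,-5,-10,-13,-3,2,-4]
-10<-5: swap(7,8), lo=8 mid=9 ⇒ [-8,-14,-9,-15,-17,-18,-16,-10,-5,-13,-3,2,-4]
-13<-5: swap(8,9), lo=9 mid=10 ⇒ [-8,-14,-9,-15,-17,-18,-16,-10,-13,-5,-3,2,-4]
done. lo=9 hi=9; data=[-8,-14,-9,-15,-17,-18,-16,-10,-13,-5,-3,2,-4]

[-8,-14,-9,-15,-17,-18,-16,-10,-13,-5,-3,2,-4]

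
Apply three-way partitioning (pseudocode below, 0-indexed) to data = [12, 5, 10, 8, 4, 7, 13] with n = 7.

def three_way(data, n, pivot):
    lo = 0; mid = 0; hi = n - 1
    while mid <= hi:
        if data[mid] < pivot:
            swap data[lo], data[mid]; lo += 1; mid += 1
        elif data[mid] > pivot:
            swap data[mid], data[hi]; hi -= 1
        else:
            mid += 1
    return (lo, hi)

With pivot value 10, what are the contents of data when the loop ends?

[7, 5, 8, 4, 10, 13, 12]

pivot = 10; lo=0, mid=0, hi=6
data[mid]=12>10: swap data[0],data[6]; hi=5 → [13, 5, 10, 8, 4, 7, 12]
data[mid]=13>10: swap data[0],data[5]; hi=4 → [7, 5, 10, 8, 4, 13, 12]
data[mid]=7<10: swap data[0],data[0]; lo=1,mid=1 → [7, 5, 10, 8, 4, 13, 12]
data[mid]=5<10: swap data[1],data[1]; lo=2,mid=2 → [7, 5, 10, 8, 4, 13, 12]
data[mid]=10=10: mid=3
data[mid]=8<10: swap data[2],data[3]; lo=3,mid=4 → [7, 5, 8, 10, 4, 13, 12]
data[mid]=4<10: swap data[3],data[4]; lo=4,mid=5 → [7, 5, 8, 4, 10, 13, 12]
end: lo=4, hi=4; data = [7, 5, 8, 4, 10, 13, 12]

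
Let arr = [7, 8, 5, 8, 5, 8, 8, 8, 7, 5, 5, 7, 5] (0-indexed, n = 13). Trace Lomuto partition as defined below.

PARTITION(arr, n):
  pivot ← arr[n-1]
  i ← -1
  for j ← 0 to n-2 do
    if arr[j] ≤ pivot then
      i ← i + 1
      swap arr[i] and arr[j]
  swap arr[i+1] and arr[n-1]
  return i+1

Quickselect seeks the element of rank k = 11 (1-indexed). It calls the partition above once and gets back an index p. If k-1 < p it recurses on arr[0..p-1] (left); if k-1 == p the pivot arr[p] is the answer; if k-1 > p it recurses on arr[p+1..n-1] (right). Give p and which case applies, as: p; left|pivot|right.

pivot = arr[12] = 5; i = -1
j=0: arr[0]=7 > 5 → no swap
j=1: arr[1]=8 > 5 → no swap
j=2: arr[2]=5 ≤ 5 → i=0, swap arr[0],arr[2] → [5, 8, 7, 8, 5, 8, 8, 8, 7, 5, 5, 7, 5]
j=3: arr[3]=8 > 5 → no swap
j=4: arr[4]=5 ≤ 5 → i=1, swap arr[1],arr[4] → [5, 5, 7, 8, 8, 8, 8, 8, 7, 5, 5, 7, 5]
j=5: arr[5]=8 > 5 → no swap
j=6: arr[6]=8 > 5 → no swap
j=7: arr[7]=8 > 5 → no swap
j=8: arr[8]=7 > 5 → no swap
j=9: arr[9]=5 ≤ 5 → i=2, swap arr[2],arr[9] → [5, 5, 5, 8, 8, 8, 8, 8, 7, 7, 5, 7, 5]
j=10: arr[10]=5 ≤ 5 → i=3, swap arr[3],arr[10] → [5, 5, 5, 5, 8, 8, 8, 8, 7, 7, 8, 7, 5]
j=11: arr[11]=7 > 5 → no swap
final swap arr[4],arr[12] → [5, 5, 5, 5, 5, 8, 8, 8, 7, 7, 8, 7, 8]; return 4
p = 4; k-1 = 10 > 4 ⇒ right

4; right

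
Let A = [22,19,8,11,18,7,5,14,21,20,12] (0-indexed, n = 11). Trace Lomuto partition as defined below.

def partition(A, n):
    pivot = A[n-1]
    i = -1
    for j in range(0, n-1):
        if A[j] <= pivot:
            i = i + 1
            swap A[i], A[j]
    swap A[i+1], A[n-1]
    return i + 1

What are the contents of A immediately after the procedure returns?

pivot = A[10] = 12; i = -1
j=0: A[0]=22 > 12 → no swap
j=1: A[1]=19 > 12 → no swap
j=2: A[2]=8 ≤ 12 → i=0, swap A[0],A[2] → [8,19,22,11,18,7,5,14,21,20,12]
j=3: A[3]=11 ≤ 12 → i=1, swap A[1],A[3] → [8,11,22,19,18,7,5,14,21,20,12]
j=4: A[4]=18 > 12 → no swap
j=5: A[5]=7 ≤ 12 → i=2, swap A[2],A[5] → [8,11,7,19,18,22,5,14,21,20,12]
j=6: A[6]=5 ≤ 12 → i=3, swap A[3],A[6] → [8,11,7,5,18,22,19,14,21,20,12]
j=7: A[7]=14 > 12 → no swap
j=8: A[8]=21 > 12 → no swap
j=9: A[9]=20 > 12 → no swap
final swap A[4],A[10] → [8,11,7,5,12,22,19,14,21,20,18]; return 4

[8,11,7,5,12,22,19,14,21,20,18]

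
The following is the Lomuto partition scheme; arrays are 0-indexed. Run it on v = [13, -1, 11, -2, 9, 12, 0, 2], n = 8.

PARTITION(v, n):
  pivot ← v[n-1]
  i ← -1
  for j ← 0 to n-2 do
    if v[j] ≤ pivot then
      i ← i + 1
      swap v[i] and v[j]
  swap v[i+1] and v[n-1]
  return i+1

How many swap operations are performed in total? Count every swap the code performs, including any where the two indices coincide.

4

pivot=2, i=-1
j=0: 13>2, skip
j=1: -1≤2, i=0, swap(0,1) ⇒ [-1, 13, 11, -2, 9, 12, 0, 2]
j=2: 11>2, skip
j=3: -2≤2, i=1, swap(1,3) ⇒ [-1, -2, 11, 13, 9, 12, 0, 2]
j=4: 9>2, skip
j=5: 12>2, skip
j=6: 0≤2, i=2, swap(2,6) ⇒ [-1, -2, 0, 13, 9, 12, 11, 2]
swap(3,7) ⇒ [-1, -2, 0, 2, 9, 12, 11, 13]; return 3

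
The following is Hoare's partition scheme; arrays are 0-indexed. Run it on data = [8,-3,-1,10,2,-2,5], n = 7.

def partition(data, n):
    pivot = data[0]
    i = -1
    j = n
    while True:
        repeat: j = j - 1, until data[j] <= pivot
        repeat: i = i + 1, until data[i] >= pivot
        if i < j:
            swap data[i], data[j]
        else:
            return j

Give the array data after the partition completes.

pivot = data[0] = 8; i = -1, j = 7
j→6 (data[6]=5≤8), i→0 (data[0]=8≥8); i<j, swap → [5,-3,-1,10,2,-2,8]
j→5 (data[5]=-2≤8), i→3 (data[3]=10≥8); i<j, swap → [5,-3,-1,-2,2,10,8]
j→4, i→5; i≥j, return j=4. data = [5,-3,-1,-2,2,10,8]

[5,-3,-1,-2,2,10,8]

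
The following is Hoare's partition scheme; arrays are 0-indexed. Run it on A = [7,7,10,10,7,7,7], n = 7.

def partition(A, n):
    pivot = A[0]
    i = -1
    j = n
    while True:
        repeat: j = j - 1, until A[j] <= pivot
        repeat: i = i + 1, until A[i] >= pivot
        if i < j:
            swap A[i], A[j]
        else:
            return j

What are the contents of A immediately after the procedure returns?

[7,7,7,10,10,7,7]

pivot = A[0] = 7; i = -1, j = 7
j→6 (A[6]=7≤7), i→0 (A[0]=7≥7); i<j, swap → [7,7,10,10,7,7,7]
j→5 (A[5]=7≤7), i→1 (A[1]=7≥7); i<j, swap → [7,7,10,10,7,7,7]
j→4 (A[4]=7≤7), i→2 (A[2]=10≥7); i<j, swap → [7,7,7,10,10,7,7]
j→2, i→3; i≥j, return j=2. A = [7,7,7,10,10,7,7]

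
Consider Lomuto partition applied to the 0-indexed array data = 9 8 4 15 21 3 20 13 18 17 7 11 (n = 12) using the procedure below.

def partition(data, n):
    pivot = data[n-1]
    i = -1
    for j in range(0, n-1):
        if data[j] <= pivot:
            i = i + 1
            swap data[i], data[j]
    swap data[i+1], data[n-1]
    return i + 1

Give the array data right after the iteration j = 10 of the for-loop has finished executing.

pivot=11, i=-1
j=0: 9≤11, i=0, swap(0,0) ⇒ 9 8 4 15 21 3 20 13 18 17 7 11
j=1: 8≤11, i=1, swap(1,1) ⇒ 9 8 4 15 21 3 20 13 18 17 7 11
j=2: 4≤11, i=2, swap(2,2) ⇒ 9 8 4 15 21 3 20 13 18 17 7 11
j=3: 15>11, skip
j=4: 21>11, skip
j=5: 3≤11, i=3, swap(3,5) ⇒ 9 8 4 3 21 15 20 13 18 17 7 11
j=6: 20>11, skip
j=7: 13>11, skip
j=8: 18>11, skip
j=9: 17>11, skip
j=10: 7≤11, i=4, swap(4,10) ⇒ 9 8 4 3 7 15 20 13 18 17 21 11
(after j=10) data = 9 8 4 3 7 15 20 13 18 17 21 11

9 8 4 3 7 15 20 13 18 17 21 11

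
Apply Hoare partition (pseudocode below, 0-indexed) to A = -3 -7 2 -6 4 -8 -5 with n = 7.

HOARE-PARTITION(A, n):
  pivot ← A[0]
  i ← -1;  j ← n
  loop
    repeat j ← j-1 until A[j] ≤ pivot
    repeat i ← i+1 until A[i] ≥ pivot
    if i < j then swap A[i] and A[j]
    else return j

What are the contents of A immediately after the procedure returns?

pivot = A[0] = -3; i = -1, j = 7
j→6 (A[6]=-5≤-3), i→0 (A[0]=-3≥-3); i<j, swap → -5 -7 2 -6 4 -8 -3
j→5 (A[5]=-8≤-3), i→2 (A[2]=2≥-3); i<j, swap → -5 -7 -8 -6 4 2 -3
j→3, i→4; i≥j, return j=3. A = -5 -7 -8 -6 4 2 -3

-5 -7 -8 -6 4 2 -3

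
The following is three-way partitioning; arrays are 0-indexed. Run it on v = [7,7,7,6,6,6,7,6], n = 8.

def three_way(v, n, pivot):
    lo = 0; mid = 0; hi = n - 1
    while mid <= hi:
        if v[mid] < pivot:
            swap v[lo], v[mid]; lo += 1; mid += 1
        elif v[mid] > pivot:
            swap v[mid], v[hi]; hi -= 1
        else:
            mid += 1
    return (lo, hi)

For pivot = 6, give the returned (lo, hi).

(0, 3)

pivot = 6; lo=0, mid=0, hi=7
v[mid]=7>6: swap v[0],v[7]; hi=6 → [6,7,7,6,6,6,7,7]
v[mid]=6=6: mid=1
v[mid]=7>6: swap v[1],v[6]; hi=5 → [6,7,7,6,6,6,7,7]
v[mid]=7>6: swap v[1],v[5]; hi=4 → [6,6,7,6,6,7,7,7]
v[mid]=6=6: mid=2
v[mid]=7>6: swap v[2],v[4]; hi=3 → [6,6,6,6,7,7,7,7]
v[mid]=6=6: mid=3
v[mid]=6=6: mid=4
end: lo=0, hi=3; v = [6,6,6,6,7,7,7,7]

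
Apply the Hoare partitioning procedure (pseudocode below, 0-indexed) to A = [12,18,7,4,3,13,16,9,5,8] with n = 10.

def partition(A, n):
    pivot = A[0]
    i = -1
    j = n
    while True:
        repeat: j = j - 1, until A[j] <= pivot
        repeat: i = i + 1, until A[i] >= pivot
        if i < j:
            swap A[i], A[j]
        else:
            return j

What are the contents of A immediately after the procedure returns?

[8,5,7,4,3,9,16,13,18,12]

pivot = A[0] = 12; i = -1, j = 10
j→9 (A[9]=8≤12), i→0 (A[0]=12≥12); i<j, swap → [8,18,7,4,3,13,16,9,5,12]
j→8 (A[8]=5≤12), i→1 (A[1]=18≥12); i<j, swap → [8,5,7,4,3,13,16,9,18,12]
j→7 (A[7]=9≤12), i→5 (A[5]=13≥12); i<j, swap → [8,5,7,4,3,9,16,13,18,12]
j→5, i→6; i≥j, return j=5. A = [8,5,7,4,3,9,16,13,18,12]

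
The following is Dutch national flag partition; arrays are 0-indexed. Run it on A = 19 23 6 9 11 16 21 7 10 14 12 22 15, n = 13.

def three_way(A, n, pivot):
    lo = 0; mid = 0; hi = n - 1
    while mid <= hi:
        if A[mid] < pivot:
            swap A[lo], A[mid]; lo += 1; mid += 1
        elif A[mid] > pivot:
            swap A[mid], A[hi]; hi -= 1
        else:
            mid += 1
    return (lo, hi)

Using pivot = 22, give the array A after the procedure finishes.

19 15 6 9 11 16 21 7 10 14 12 22 23

pivot = 22; lo=0, mid=0, hi=12
A[mid]=19<22: swap A[0],A[0]; lo=1,mid=1 → 19 23 6 9 11 16 21 7 10 14 12 22 15
A[mid]=23>22: swap A[1],A[12]; hi=11 → 19 15 6 9 11 16 21 7 10 14 12 22 23
A[mid]=15<22: swap A[1],A[1]; lo=2,mid=2 → 19 15 6 9 11 16 21 7 10 14 12 22 23
A[mid]=6<22: swap A[2],A[2]; lo=3,mid=3 → 19 15 6 9 11 16 21 7 10 14 12 22 23
A[mid]=9<22: swap A[3],A[3]; lo=4,mid=4 → 19 15 6 9 11 16 21 7 10 14 12 22 23
A[mid]=11<22: swap A[4],A[4]; lo=5,mid=5 → 19 15 6 9 11 16 21 7 10 14 12 22 23
A[mid]=16<22: swap A[5],A[5]; lo=6,mid=6 → 19 15 6 9 11 16 21 7 10 14 12 22 23
A[mid]=21<22: swap A[6],A[6]; lo=7,mid=7 → 19 15 6 9 11 16 21 7 10 14 12 22 23
A[mid]=7<22: swap A[7],A[7]; lo=8,mid=8 → 19 15 6 9 11 16 21 7 10 14 12 22 23
A[mid]=10<22: swap A[8],A[8]; lo=9,mid=9 → 19 15 6 9 11 16 21 7 10 14 12 22 23
A[mid]=14<22: swap A[9],A[9]; lo=10,mid=10 → 19 15 6 9 11 16 21 7 10 14 12 22 23
A[mid]=12<22: swap A[10],A[10]; lo=11,mid=11 → 19 15 6 9 11 16 21 7 10 14 12 22 23
A[mid]=22=22: mid=12
end: lo=11, hi=11; A = 19 15 6 9 11 16 21 7 10 14 12 22 23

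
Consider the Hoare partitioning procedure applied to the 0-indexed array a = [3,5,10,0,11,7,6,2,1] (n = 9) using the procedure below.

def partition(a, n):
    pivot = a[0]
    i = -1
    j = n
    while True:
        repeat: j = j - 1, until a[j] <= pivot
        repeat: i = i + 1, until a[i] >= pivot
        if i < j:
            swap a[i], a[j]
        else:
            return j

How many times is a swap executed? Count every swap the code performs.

pivot = a[0] = 3; i = -1, j = 9
j→8 (a[8]=1≤3), i→0 (a[0]=3≥3); i<j, swap → [1,5,10,0,11,7,6,2,3]
j→7 (a[7]=2≤3), i→1 (a[1]=5≥3); i<j, swap → [1,2,10,0,11,7,6,5,3]
j→3 (a[3]=0≤3), i→2 (a[2]=10≥3); i<j, swap → [1,2,0,10,11,7,6,5,3]
j→2, i→3; i≥j, return j=2. a = [1,2,0,10,11,7,6,5,3]

3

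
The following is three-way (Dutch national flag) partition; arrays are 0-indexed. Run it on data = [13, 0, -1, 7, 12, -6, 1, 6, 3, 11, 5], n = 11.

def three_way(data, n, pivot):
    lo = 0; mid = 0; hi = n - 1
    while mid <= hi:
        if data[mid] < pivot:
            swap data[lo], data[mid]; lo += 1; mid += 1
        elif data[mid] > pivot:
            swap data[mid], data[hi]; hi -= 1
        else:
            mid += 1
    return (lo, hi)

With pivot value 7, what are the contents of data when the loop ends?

[5, 0, -1, 3, -6, 1, 6, 7, 11, 12, 13]

lo=0 mid=0 hi=10
13>7: swap(0,10), hi=9 ⇒ [5, 0, -1, 7, 12, -6, 1, 6, 3, 11, 13]
5<7: swap(0,0), lo=1 mid=1 ⇒ [5, 0, -1, 7, 12, -6, 1, 6, 3, 11, 13]
0<7: swap(1,1), lo=2 mid=2 ⇒ [5, 0, -1, 7, 12, -6, 1, 6, 3, 11, 13]
-1<7: swap(2,2), lo=3 mid=3 ⇒ [5, 0, -1, 7, 12, -6, 1, 6, 3, 11, 13]
7=7: mid=4
12>7: swap(4,9), hi=8 ⇒ [5, 0, -1, 7, 11, -6, 1, 6, 3, 12, 13]
11>7: swap(4,8), hi=7 ⇒ [5, 0, -1, 7, 3, -6, 1, 6, 11, 12, 13]
3<7: swap(3,4), lo=4 mid=5 ⇒ [5, 0, -1, 3, 7, -6, 1, 6, 11, 12, 13]
-6<7: swap(4,5), lo=5 mid=6 ⇒ [5, 0, -1, 3, -6, 7, 1, 6, 11, 12, 13]
1<7: swap(5,6), lo=6 mid=7 ⇒ [5, 0, -1, 3, -6, 1, 7, 6, 11, 12, 13]
6<7: swap(6,7), lo=7 mid=8 ⇒ [5, 0, -1, 3, -6, 1, 6, 7, 11, 12, 13]
done. lo=7 hi=7; data=[5, 0, -1, 3, -6, 1, 6, 7, 11, 12, 13]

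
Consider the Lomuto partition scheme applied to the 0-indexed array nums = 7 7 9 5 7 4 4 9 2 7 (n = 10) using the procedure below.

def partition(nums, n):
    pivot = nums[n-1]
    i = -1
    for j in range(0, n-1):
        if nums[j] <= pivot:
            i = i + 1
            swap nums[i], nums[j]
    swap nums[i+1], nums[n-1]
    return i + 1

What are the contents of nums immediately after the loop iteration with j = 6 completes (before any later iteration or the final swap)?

7 7 5 7 4 4 9 9 2 7

pivot = nums[9] = 7; i = -1
j=0: nums[0]=7 ≤ 7 → i=0, swap nums[0],nums[0] (no change) → 7 7 9 5 7 4 4 9 2 7
j=1: nums[1]=7 ≤ 7 → i=1, swap nums[1],nums[1] (no change) → 7 7 9 5 7 4 4 9 2 7
j=2: nums[2]=9 > 7 → no swap
j=3: nums[3]=5 ≤ 7 → i=2, swap nums[2],nums[3] → 7 7 5 9 7 4 4 9 2 7
j=4: nums[4]=7 ≤ 7 → i=3, swap nums[3],nums[4] → 7 7 5 7 9 4 4 9 2 7
j=5: nums[5]=4 ≤ 7 → i=4, swap nums[4],nums[5] → 7 7 5 7 4 9 4 9 2 7
j=6: nums[6]=4 ≤ 7 → i=5, swap nums[5],nums[6] → 7 7 5 7 4 4 9 9 2 7
(after j=6) nums = 7 7 5 7 4 4 9 9 2 7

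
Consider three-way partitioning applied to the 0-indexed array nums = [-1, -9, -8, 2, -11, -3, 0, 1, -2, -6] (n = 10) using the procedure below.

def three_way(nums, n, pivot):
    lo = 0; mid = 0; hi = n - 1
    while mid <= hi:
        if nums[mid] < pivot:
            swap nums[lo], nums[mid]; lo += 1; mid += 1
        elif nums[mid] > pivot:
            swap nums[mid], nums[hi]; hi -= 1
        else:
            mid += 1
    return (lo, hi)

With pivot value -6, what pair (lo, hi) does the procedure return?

(3, 3)

pivot = -6; lo=0, mid=0, hi=9
nums[mid]=-1>-6: swap nums[0],nums[9]; hi=8 → [-6, -9, -8, 2, -11, -3, 0, 1, -2, -1]
nums[mid]=-6=-6: mid=1
nums[mid]=-9<-6: swap nums[0],nums[1]; lo=1,mid=2 → [-9, -6, -8, 2, -11, -3, 0, 1, -2, -1]
nums[mid]=-8<-6: swap nums[1],nums[2]; lo=2,mid=3 → [-9, -8, -6, 2, -11, -3, 0, 1, -2, -1]
nums[mid]=2>-6: swap nums[3],nums[8]; hi=7 → [-9, -8, -6, -2, -11, -3, 0, 1, 2, -1]
nums[mid]=-2>-6: swap nums[3],nums[7]; hi=6 → [-9, -8, -6, 1, -11, -3, 0, -2, 2, -1]
nums[mid]=1>-6: swap nums[3],nums[6]; hi=5 → [-9, -8, -6, 0, -11, -3, 1, -2, 2, -1]
nums[mid]=0>-6: swap nums[3],nums[5]; hi=4 → [-9, -8, -6, -3, -11, 0, 1, -2, 2, -1]
nums[mid]=-3>-6: swap nums[3],nums[4]; hi=3 → [-9, -8, -6, -11, -3, 0, 1, -2, 2, -1]
nums[mid]=-11<-6: swap nums[2],nums[3]; lo=3,mid=4 → [-9, -8, -11, -6, -3, 0, 1, -2, 2, -1]
end: lo=3, hi=3; nums = [-9, -8, -11, -6, -3, 0, 1, -2, 2, -1]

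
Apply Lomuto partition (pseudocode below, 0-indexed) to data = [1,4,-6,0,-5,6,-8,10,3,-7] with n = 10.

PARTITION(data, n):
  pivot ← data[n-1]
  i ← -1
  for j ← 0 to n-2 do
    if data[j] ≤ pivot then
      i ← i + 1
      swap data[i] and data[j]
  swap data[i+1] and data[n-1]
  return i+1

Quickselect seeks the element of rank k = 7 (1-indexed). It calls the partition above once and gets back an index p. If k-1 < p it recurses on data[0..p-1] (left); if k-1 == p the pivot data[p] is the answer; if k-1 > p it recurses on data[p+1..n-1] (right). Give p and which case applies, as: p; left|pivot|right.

1; right

pivot = data[9] = -7; i = -1
j=0: data[0]=1 > -7 → no swap
j=1: data[1]=4 > -7 → no swap
j=2: data[2]=-6 > -7 → no swap
j=3: data[3]=0 > -7 → no swap
j=4: data[4]=-5 > -7 → no swap
j=5: data[5]=6 > -7 → no swap
j=6: data[6]=-8 ≤ -7 → i=0, swap data[0],data[6] → [-8,4,-6,0,-5,6,1,10,3,-7]
j=7: data[7]=10 > -7 → no swap
j=8: data[8]=3 > -7 → no swap
final swap data[1],data[9] → [-8,-7,-6,0,-5,6,1,10,3,4]; return 1
p = 1; k-1 = 6 > 1 ⇒ right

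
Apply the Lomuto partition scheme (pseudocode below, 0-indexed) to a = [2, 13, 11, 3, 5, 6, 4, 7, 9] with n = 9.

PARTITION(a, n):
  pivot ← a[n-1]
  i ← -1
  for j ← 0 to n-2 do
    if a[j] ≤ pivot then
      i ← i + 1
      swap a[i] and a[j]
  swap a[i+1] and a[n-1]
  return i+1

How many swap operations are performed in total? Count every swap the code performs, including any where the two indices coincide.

7

pivot = a[8] = 9; i = -1
j=0: a[0]=2 ≤ 9 → i=0, swap a[0],a[0] (no change) → [2, 13, 11, 3, 5, 6, 4, 7, 9]
j=1: a[1]=13 > 9 → no swap
j=2: a[2]=11 > 9 → no swap
j=3: a[3]=3 ≤ 9 → i=1, swap a[1],a[3] → [2, 3, 11, 13, 5, 6, 4, 7, 9]
j=4: a[4]=5 ≤ 9 → i=2, swap a[2],a[4] → [2, 3, 5, 13, 11, 6, 4, 7, 9]
j=5: a[5]=6 ≤ 9 → i=3, swap a[3],a[5] → [2, 3, 5, 6, 11, 13, 4, 7, 9]
j=6: a[6]=4 ≤ 9 → i=4, swap a[4],a[6] → [2, 3, 5, 6, 4, 13, 11, 7, 9]
j=7: a[7]=7 ≤ 9 → i=5, swap a[5],a[7] → [2, 3, 5, 6, 4, 7, 11, 13, 9]
final swap a[6],a[8] → [2, 3, 5, 6, 4, 7, 9, 13, 11]; return 6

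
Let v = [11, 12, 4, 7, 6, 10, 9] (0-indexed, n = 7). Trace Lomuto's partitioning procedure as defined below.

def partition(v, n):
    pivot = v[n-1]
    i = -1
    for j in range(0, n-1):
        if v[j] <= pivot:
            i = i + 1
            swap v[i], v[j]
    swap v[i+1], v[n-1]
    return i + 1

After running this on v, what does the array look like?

[4, 7, 6, 9, 11, 10, 12]

pivot=9, i=-1
j=0: 11>9, skip
j=1: 12>9, skip
j=2: 4≤9, i=0, swap(0,2) ⇒ [4, 12, 11, 7, 6, 10, 9]
j=3: 7≤9, i=1, swap(1,3) ⇒ [4, 7, 11, 12, 6, 10, 9]
j=4: 6≤9, i=2, swap(2,4) ⇒ [4, 7, 6, 12, 11, 10, 9]
j=5: 10>9, skip
swap(3,6) ⇒ [4, 7, 6, 9, 11, 10, 12]; return 3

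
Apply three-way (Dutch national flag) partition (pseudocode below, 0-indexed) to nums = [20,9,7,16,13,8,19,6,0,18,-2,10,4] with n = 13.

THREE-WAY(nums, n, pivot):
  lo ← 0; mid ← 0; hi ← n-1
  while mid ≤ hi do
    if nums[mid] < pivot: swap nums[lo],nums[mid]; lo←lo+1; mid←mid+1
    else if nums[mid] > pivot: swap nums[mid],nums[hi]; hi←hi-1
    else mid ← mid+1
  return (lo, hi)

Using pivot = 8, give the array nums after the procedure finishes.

pivot = 8; lo=0, mid=0, hi=12
nums[mid]=20>8: swap nums[0],nums[12]; hi=11 → [4,9,7,16,13,8,19,6,0,18,-2,10,20]
nums[mid]=4<8: swap nums[0],nums[0]; lo=1,mid=1 → [4,9,7,16,13,8,19,6,0,18,-2,10,20]
nums[mid]=9>8: swap nums[1],nums[11]; hi=10 → [4,10,7,16,13,8,19,6,0,18,-2,9,20]
nums[mid]=10>8: swap nums[1],nums[10]; hi=9 → [4,-2,7,16,13,8,19,6,0,18,10,9,20]
nums[mid]=-2<8: swap nums[1],nums[1]; lo=2,mid=2 → [4,-2,7,16,13,8,19,6,0,18,10,9,20]
nums[mid]=7<8: swap nums[2],nums[2]; lo=3,mid=3 → [4,-2,7,16,13,8,19,6,0,18,10,9,20]
nums[mid]=16>8: swap nums[3],nums[9]; hi=8 → [4,-2,7,18,13,8,19,6,0,16,10,9,20]
nums[mid]=18>8: swap nums[3],nums[8]; hi=7 → [4,-2,7,0,13,8,19,6,18,16,10,9,20]
nums[mid]=0<8: swap nums[3],nums[3]; lo=4,mid=4 → [4,-2,7,0,13,8,19,6,18,16,10,9,20]
nums[mid]=13>8: swap nums[4],nums[7]; hi=6 → [4,-2,7,0,6,8,19,13,18,16,10,9,20]
nums[mid]=6<8: swap nums[4],nums[4]; lo=5,mid=5 → [4,-2,7,0,6,8,19,13,18,16,10,9,20]
nums[mid]=8=8: mid=6
nums[mid]=19>8: swap nums[6],nums[6]; hi=5 → [4,-2,7,0,6,8,19,13,18,16,10,9,20]
end: lo=5, hi=5; nums = [4,-2,7,0,6,8,19,13,18,16,10,9,20]

[4,-2,7,0,6,8,19,13,18,16,10,9,20]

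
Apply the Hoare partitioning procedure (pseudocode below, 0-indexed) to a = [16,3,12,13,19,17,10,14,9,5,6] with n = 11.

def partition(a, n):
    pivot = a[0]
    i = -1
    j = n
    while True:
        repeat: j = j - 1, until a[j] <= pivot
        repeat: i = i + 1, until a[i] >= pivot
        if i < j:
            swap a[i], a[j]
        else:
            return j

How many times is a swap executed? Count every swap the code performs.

3

pivot = a[0] = 16; i = -1, j = 11
j→10 (a[10]=6≤16), i→0 (a[0]=16≥16); i<j, swap → [6,3,12,13,19,17,10,14,9,5,16]
j→9 (a[9]=5≤16), i→4 (a[4]=19≥16); i<j, swap → [6,3,12,13,5,17,10,14,9,19,16]
j→8 (a[8]=9≤16), i→5 (a[5]=17≥16); i<j, swap → [6,3,12,13,5,9,10,14,17,19,16]
j→7, i→8; i≥j, return j=7. a = [6,3,12,13,5,9,10,14,17,19,16]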